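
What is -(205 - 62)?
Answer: -143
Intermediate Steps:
-(205 - 62) = -1*143 = -143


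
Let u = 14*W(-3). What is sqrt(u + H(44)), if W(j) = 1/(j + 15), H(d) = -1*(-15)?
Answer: sqrt(582)/6 ≈ 4.0208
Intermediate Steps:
H(d) = 15
W(j) = 1/(15 + j)
u = 7/6 (u = 14/(15 - 3) = 14/12 = 14*(1/12) = 7/6 ≈ 1.1667)
sqrt(u + H(44)) = sqrt(7/6 + 15) = sqrt(97/6) = sqrt(582)/6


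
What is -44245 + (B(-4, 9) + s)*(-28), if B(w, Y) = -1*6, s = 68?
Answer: -45981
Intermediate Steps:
B(w, Y) = -6
-44245 + (B(-4, 9) + s)*(-28) = -44245 + (-6 + 68)*(-28) = -44245 + 62*(-28) = -44245 - 1736 = -45981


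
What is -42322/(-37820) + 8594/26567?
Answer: 754107/522770 ≈ 1.4425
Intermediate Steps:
-42322/(-37820) + 8594/26567 = -42322*(-1/37820) + 8594*(1/26567) = 21161/18910 + 8594/26567 = 754107/522770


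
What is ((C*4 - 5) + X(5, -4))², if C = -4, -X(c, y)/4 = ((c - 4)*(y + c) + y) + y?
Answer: 49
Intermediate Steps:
X(c, y) = -8*y - 4*(-4 + c)*(c + y) (X(c, y) = -4*(((c - 4)*(y + c) + y) + y) = -4*(((-4 + c)*(c + y) + y) + y) = -4*((y + (-4 + c)*(c + y)) + y) = -4*(2*y + (-4 + c)*(c + y)) = -8*y - 4*(-4 + c)*(c + y))
((C*4 - 5) + X(5, -4))² = ((-4*4 - 5) + (-4*5² + 8*(-4) + 16*5 - 4*5*(-4)))² = ((-16 - 5) + (-4*25 - 32 + 80 + 80))² = (-21 + (-100 - 32 + 80 + 80))² = (-21 + 28)² = 7² = 49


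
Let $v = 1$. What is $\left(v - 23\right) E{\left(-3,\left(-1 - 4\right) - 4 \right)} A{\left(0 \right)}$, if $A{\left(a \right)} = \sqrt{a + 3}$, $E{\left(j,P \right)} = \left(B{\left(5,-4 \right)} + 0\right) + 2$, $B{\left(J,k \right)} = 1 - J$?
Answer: $44 \sqrt{3} \approx 76.21$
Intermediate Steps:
$E{\left(j,P \right)} = -2$ ($E{\left(j,P \right)} = \left(\left(1 - 5\right) + 0\right) + 2 = \left(-4 + 0\right) + 2 = -4 + 2 = -2$)
$A{\left(a \right)} = \sqrt{3 + a}$
$\left(v - 23\right) E{\left(-3,\left(-1 - 4\right) - 4 \right)} A{\left(0 \right)} = \left(1 - 23\right) \left(-2\right) \sqrt{3 + 0} = \left(-22\right) \left(-2\right) \sqrt{3} = 44 \sqrt{3}$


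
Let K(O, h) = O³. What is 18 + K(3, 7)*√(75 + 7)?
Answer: 18 + 27*√82 ≈ 262.50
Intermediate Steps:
18 + K(3, 7)*√(75 + 7) = 18 + 3³*√(75 + 7) = 18 + 27*√82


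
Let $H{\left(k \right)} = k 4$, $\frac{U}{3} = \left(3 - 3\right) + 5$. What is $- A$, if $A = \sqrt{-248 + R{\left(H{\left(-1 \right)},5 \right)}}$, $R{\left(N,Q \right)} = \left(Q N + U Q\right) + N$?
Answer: $- i \sqrt{197} \approx - 14.036 i$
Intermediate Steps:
$U = 15$ ($U = 3 \left(\left(3 - 3\right) + 5\right) = 3 \left(0 + 5\right) = 3 \cdot 5 = 15$)
$H{\left(k \right)} = 4 k$
$R{\left(N,Q \right)} = N + 15 Q + N Q$ ($R{\left(N,Q \right)} = \left(Q N + 15 Q\right) + N = \left(N Q + 15 Q\right) + N = \left(15 Q + N Q\right) + N = N + 15 Q + N Q$)
$A = i \sqrt{197}$ ($A = \sqrt{-248 + \left(4 \left(-1\right) + 15 \cdot 5 + 4 \left(-1\right) 5\right)} = \sqrt{-248 - -51} = \sqrt{-248 + 51} = \sqrt{-197} = i \sqrt{197} \approx 14.036 i$)
$- A = - i \sqrt{197}$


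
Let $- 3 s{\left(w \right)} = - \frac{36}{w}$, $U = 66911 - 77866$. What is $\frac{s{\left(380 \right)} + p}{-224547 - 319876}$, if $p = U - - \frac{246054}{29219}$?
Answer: $\frac{30385480988}{1511212085515} \approx 0.020107$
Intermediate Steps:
$U = -10955$ ($U = 66911 - 77866 = -10955$)
$p = - \frac{319848091}{29219}$ ($p = -10955 - - \frac{246054}{29219} = -10955 + \frac{246054}{29219} = - \frac{319848091}{29219} \approx -10947.0$)
$s{\left(w \right)} = \frac{12}{w}$ ($s{\left(w \right)} = - \frac{\left(-36\right) \frac{1}{w}}{3} = \frac{12}{w}$)
$\frac{s{\left(380 \right)} + p}{-224547 - 319876} = \frac{\frac{12}{380} - \frac{319848091}{29219}}{-224547 - 319876} = \frac{12 \cdot \frac{1}{380} - \frac{319848091}{29219}}{-544423} = \left(\frac{3}{95} - \frac{319848091}{29219}\right) \left(- \frac{1}{544423}\right) = \left(- \frac{30385480988}{2775805}\right) \left(- \frac{1}{544423}\right) = \frac{30385480988}{1511212085515}$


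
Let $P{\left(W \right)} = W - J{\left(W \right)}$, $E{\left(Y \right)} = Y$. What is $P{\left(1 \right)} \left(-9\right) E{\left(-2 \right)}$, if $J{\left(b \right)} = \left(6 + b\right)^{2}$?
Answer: $-864$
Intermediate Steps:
$P{\left(W \right)} = W - \left(6 + W\right)^{2}$
$P{\left(1 \right)} \left(-9\right) E{\left(-2 \right)} = \left(1 - \left(6 + 1\right)^{2}\right) \left(-9\right) \left(-2\right) = \left(1 - 7^{2}\right) \left(-9\right) \left(-2\right) = \left(1 - 49\right) \left(-9\right) \left(-2\right) = \left(-48\right) \left(-9\right) \left(-2\right) = 432 \left(-2\right) = -864$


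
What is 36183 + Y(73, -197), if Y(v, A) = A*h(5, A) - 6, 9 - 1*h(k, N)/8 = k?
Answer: 29873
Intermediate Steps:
h(k, N) = 72 - 8*k
Y(v, A) = -6 + 32*A (Y(v, A) = A*(72 - 8*5) - 6 = A*(72 - 40) - 6 = A*32 - 6 = 32*A - 6 = -6 + 32*A)
36183 + Y(73, -197) = 36183 + (-6 + 32*(-197)) = 36183 + (-6 - 6304) = 36183 - 6310 = 29873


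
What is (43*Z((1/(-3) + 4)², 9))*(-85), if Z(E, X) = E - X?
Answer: -146200/9 ≈ -16244.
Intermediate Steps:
(43*Z((1/(-3) + 4)², 9))*(-85) = (43*((1/(-3) + 4)² - 1*9))*(-85) = (43*((-⅓ + 4)² - 9))*(-85) = (43*((11/3)² - 9))*(-85) = (43*(121/9 - 9))*(-85) = (43*(40/9))*(-85) = (1720/9)*(-85) = -146200/9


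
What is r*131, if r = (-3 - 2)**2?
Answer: 3275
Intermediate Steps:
r = 25 (r = (-5)**2 = 25)
r*131 = 25*131 = 3275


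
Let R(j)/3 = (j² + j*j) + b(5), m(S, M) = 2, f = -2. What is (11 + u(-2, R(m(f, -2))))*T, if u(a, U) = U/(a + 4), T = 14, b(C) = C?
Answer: 427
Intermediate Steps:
R(j) = 15 + 6*j² (R(j) = 3*((j² + j*j) + 5) = 3*((j² + j²) + 5) = 3*(2*j² + 5) = 3*(5 + 2*j²) = 15 + 6*j²)
u(a, U) = U/(4 + a)
(11 + u(-2, R(m(f, -2))))*T = (11 + (15 + 6*2²)/(4 - 2))*14 = (11 + (15 + 6*4)/2)*14 = (11 + (15 + 24)*(½))*14 = (11 + 39*(½))*14 = (11 + 39/2)*14 = (61/2)*14 = 427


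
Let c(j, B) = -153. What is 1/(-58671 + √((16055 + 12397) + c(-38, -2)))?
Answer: -19557/1147419314 - √28299/3442257942 ≈ -1.7093e-5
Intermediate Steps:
1/(-58671 + √((16055 + 12397) + c(-38, -2))) = 1/(-58671 + √((16055 + 12397) - 153)) = 1/(-58671 + √(28452 - 153)) = 1/(-58671 + √28299)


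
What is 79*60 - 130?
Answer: 4610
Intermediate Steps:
79*60 - 130 = 4740 - 130 = 4610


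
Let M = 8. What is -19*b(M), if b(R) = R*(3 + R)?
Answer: -1672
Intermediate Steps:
-19*b(M) = -152*(3 + 8) = -152*11 = -19*88 = -1672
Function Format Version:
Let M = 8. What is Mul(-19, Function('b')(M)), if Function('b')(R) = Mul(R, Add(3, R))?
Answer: -1672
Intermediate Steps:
Mul(-19, Function('b')(M)) = Mul(-19, Mul(8, Add(3, 8))) = Mul(-19, Mul(8, 11)) = Mul(-19, 88) = -1672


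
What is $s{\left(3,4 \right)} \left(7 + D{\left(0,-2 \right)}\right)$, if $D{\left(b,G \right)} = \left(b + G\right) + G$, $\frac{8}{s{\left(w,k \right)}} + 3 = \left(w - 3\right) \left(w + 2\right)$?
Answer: $-8$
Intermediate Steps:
$s{\left(w,k \right)} = \frac{8}{-3 + \left(-3 + w\right) \left(2 + w\right)}$ ($s{\left(w,k \right)} = \frac{8}{-3 + \left(w - 3\right) \left(w + 2\right)} = \frac{8}{-3 + \left(-3 + w\right) \left(2 + w\right)}$)
$D{\left(b,G \right)} = b + 2 G$ ($D{\left(b,G \right)} = \left(G + b\right) + G = b + 2 G$)
$s{\left(3,4 \right)} \left(7 + D{\left(0,-2 \right)}\right) = \frac{8}{-9 + 3^{2} - 3} \left(7 + \left(0 + 2 \left(-2\right)\right)\right) = \frac{8}{-9 + 9 - 3} \left(7 + \left(0 - 4\right)\right) = \frac{8}{-3} \left(7 - 4\right) = 8 \left(- \frac{1}{3}\right) 3 = \left(- \frac{8}{3}\right) 3 = -8$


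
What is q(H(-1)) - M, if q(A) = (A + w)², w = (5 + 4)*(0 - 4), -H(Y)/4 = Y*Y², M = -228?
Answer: 1252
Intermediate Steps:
H(Y) = -4*Y³ (H(Y) = -4*Y*Y² = -4*Y³)
w = -36 (w = 9*(-4) = -36)
q(A) = (-36 + A)² (q(A) = (A - 36)² = (-36 + A)²)
q(H(-1)) - M = (-36 - 4*(-1)³)² - 1*(-228) = (-36 - 4*(-1))² + 228 = (-36 + 4)² + 228 = (-32)² + 228 = 1024 + 228 = 1252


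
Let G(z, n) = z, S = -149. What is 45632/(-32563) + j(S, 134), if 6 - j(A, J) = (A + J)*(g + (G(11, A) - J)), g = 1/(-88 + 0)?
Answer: -5274239477/2865544 ≈ -1840.6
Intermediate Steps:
g = -1/88 (g = 1/(-88) = -1/88 ≈ -0.011364)
j(A, J) = 6 - (967/88 - J)*(A + J) (j(A, J) = 6 - (A + J)*(-1/88 + (11 - J)) = 6 - (A + J)*(967/88 - J) = 6 - (967/88 - J)*(A + J))
45632/(-32563) + j(S, 134) = 45632/(-32563) + (6 + 134**2 - 967/88*(-149) - 967/88*134 - 149*134) = 45632*(-1/32563) + (6 + 17956 + 144083/88 - 64789/44 - 19966) = -45632/32563 - 161847/88 = -5274239477/2865544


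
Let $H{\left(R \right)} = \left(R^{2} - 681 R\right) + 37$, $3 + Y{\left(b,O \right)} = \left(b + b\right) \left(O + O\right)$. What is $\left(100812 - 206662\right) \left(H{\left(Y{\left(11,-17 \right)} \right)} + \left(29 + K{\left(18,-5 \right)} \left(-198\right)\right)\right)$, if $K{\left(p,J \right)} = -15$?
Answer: $-114155837800$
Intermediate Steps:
$Y{\left(b,O \right)} = -3 + 4 O b$ ($Y{\left(b,O \right)} = -3 + \left(b + b\right) \left(O + O\right) = -3 + 2 b 2 O = -3 + 4 O b$)
$H{\left(R \right)} = 37 + R^{2} - 681 R$
$\left(100812 - 206662\right) \left(H{\left(Y{\left(11,-17 \right)} \right)} + \left(29 + K{\left(18,-5 \right)} \left(-198\right)\right)\right) = \left(100812 - 206662\right) \left(\left(37 + \left(-3 + 4 \left(-17\right) 11\right)^{2} - 681 \left(-3 + 4 \left(-17\right) 11\right)\right) + \left(29 - -2970\right)\right) = - 105850 \left(\left(37 + \left(-3 - 748\right)^{2} - 681 \left(-3 - 748\right)\right) + \left(29 + 2970\right)\right) = - 105850 \left(\left(37 + \left(-751\right)^{2} - -511431\right) + 2999\right) = - 105850 \left(\left(37 + 564001 + 511431\right) + 2999\right) = - 105850 \left(1075469 + 2999\right) = \left(-105850\right) 1078468 = -114155837800$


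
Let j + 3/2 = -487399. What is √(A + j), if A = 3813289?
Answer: √13303554/2 ≈ 1823.7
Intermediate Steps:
j = -974801/2 (j = -3/2 - 487399 = -974801/2 ≈ -4.8740e+5)
√(A + j) = √(3813289 - 974801/2) = √(6651777/2) = √13303554/2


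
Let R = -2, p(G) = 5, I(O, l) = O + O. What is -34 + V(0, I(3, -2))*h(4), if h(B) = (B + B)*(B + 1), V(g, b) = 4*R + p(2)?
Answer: -154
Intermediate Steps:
I(O, l) = 2*O
V(g, b) = -3 (V(g, b) = 4*(-2) + 5 = -8 + 5 = -3)
h(B) = 2*B*(1 + B) (h(B) = (2*B)*(1 + B) = 2*B*(1 + B))
-34 + V(0, I(3, -2))*h(4) = -34 - 6*4*(1 + 4) = -34 - 6*4*5 = -34 - 3*40 = -34 - 120 = -154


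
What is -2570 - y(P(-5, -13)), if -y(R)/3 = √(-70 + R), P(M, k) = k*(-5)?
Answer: -2570 + 3*I*√5 ≈ -2570.0 + 6.7082*I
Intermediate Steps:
P(M, k) = -5*k
y(R) = -3*√(-70 + R)
-2570 - y(P(-5, -13)) = -2570 - (-3)*√(-70 - 5*(-13)) = -2570 - (-3)*√(-70 + 65) = -2570 - (-3)*√(-5) = -2570 - (-3)*I*√5 = -2570 + 3*I*√5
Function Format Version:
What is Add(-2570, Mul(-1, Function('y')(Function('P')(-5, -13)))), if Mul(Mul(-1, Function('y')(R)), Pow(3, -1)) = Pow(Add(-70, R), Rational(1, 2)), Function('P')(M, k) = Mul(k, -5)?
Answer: Add(-2570, Mul(3, I, Pow(5, Rational(1, 2)))) ≈ Add(-2570.0, Mul(6.7082, I))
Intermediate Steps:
Function('P')(M, k) = Mul(-5, k)
Function('y')(R) = Mul(-3, Pow(Add(-70, R), Rational(1, 2)))
Add(-2570, Mul(-1, Function('y')(Function('P')(-5, -13)))) = Add(-2570, Mul(-1, Mul(-3, Pow(Add(-70, Mul(-5, -13)), Rational(1, 2))))) = Add(-2570, Mul(-1, Mul(-3, Pow(Add(-70, 65), Rational(1, 2))))) = Add(-2570, Mul(-1, Mul(-3, Pow(-5, Rational(1, 2))))) = Add(-2570, Mul(-1, Mul(-3, Mul(I, Pow(5, Rational(1, 2)))))) = Add(-2570, Mul(-1, Mul(-3, I, Pow(5, Rational(1, 2))))) = Add(-2570, Mul(3, I, Pow(5, Rational(1, 2))))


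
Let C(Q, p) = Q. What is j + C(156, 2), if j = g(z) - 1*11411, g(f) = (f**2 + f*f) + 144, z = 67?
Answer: -2133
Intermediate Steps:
g(f) = 144 + 2*f**2 (g(f) = (f**2 + f**2) + 144 = 2*f**2 + 144 = 144 + 2*f**2)
j = -2289 (j = (144 + 2*67**2) - 1*11411 = (144 + 2*4489) - 11411 = (144 + 8978) - 11411 = 9122 - 11411 = -2289)
j + C(156, 2) = -2289 + 156 = -2133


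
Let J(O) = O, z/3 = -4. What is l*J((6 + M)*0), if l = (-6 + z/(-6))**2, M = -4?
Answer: 0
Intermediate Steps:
z = -12 (z = 3*(-4) = -12)
l = 16 (l = (-6 - 12/(-6))**2 = (-6 - 12*(-1/6))**2 = (-6 + 2)**2 = (-4)**2 = 16)
l*J((6 + M)*0) = 16*((6 - 4)*0) = 16*(2*0) = 16*0 = 0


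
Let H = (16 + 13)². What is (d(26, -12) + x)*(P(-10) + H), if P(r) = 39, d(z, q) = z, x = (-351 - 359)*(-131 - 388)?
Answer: 324294080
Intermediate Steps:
x = 368490 (x = -710*(-519) = 368490)
H = 841 (H = 29² = 841)
(d(26, -12) + x)*(P(-10) + H) = (26 + 368490)*(39 + 841) = 368516*880 = 324294080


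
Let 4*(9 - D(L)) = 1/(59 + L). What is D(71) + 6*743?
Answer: 2322839/520 ≈ 4467.0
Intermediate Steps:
D(L) = 9 - 1/(4*(59 + L))
D(71) + 6*743 = (2123 + 36*71)/(4*(59 + 71)) + 6*743 = (¼)*(2123 + 2556)/130 + 4458 = (¼)*(1/130)*4679 + 4458 = 4679/520 + 4458 = 2322839/520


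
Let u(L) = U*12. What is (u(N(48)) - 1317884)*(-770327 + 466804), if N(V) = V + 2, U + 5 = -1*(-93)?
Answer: 399687585044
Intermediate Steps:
U = 88 (U = -5 - 1*(-93) = -5 + 93 = 88)
N(V) = 2 + V
u(L) = 1056 (u(L) = 88*12 = 1056)
(u(N(48)) - 1317884)*(-770327 + 466804) = (1056 - 1317884)*(-770327 + 466804) = -1316828*(-303523) = 399687585044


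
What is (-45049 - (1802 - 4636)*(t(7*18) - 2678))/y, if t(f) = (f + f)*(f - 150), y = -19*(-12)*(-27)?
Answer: 24774533/6156 ≈ 4024.5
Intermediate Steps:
y = -6156 (y = 228*(-27) = -6156)
t(f) = 2*f*(-150 + f) (t(f) = (2*f)*(-150 + f) = 2*f*(-150 + f))
(-45049 - (1802 - 4636)*(t(7*18) - 2678))/y = (-45049 - (1802 - 4636)*(2*(7*18)*(-150 + 7*18) - 2678))/(-6156) = (-45049 - (-2834)*(2*126*(-150 + 126) - 2678))*(-1/6156) = (-45049 - (-2834)*(2*126*(-24) - 2678))*(-1/6156) = (-45049 - (-2834)*(-6048 - 2678))*(-1/6156) = (-45049 - (-2834)*(-8726))*(-1/6156) = (-45049 - 1*24729484)*(-1/6156) = (-45049 - 24729484)*(-1/6156) = -24774533*(-1/6156) = 24774533/6156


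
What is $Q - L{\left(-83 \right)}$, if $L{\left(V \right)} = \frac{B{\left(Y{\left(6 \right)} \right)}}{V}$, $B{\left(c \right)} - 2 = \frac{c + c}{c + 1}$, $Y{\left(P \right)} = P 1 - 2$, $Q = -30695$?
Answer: $- \frac{12738407}{415} \approx -30695.0$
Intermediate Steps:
$Y{\left(P \right)} = -2 + P$ ($Y{\left(P \right)} = P - 2 = -2 + P$)
$B{\left(c \right)} = 2 + \frac{2 c}{1 + c}$ ($B{\left(c \right)} = 2 + \frac{c + c}{c + 1} = 2 + \frac{2 c}{1 + c}$)
$L{\left(V \right)} = \frac{18}{5 V}$ ($L{\left(V \right)} = \frac{2 \frac{1}{1 + \left(-2 + 6\right)} \left(1 + 2 \left(-2 + 6\right)\right)}{V} = \frac{2 \frac{1}{1 + 4} \left(1 + 2 \cdot 4\right)}{V} = \frac{2 \cdot \frac{1}{5} \left(1 + 8\right)}{V} = \frac{2 \cdot \frac{1}{5} \cdot 9}{V} = \frac{18}{5 V}$)
$Q - L{\left(-83 \right)} = -30695 - \frac{18}{5 \left(-83\right)} = -30695 - \frac{18}{5} \left(- \frac{1}{83}\right) = -30695 - - \frac{18}{415} = -30695 + \frac{18}{415} = - \frac{12738407}{415}$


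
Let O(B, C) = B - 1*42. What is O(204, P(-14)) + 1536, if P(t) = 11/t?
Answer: 1698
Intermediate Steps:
O(B, C) = -42 + B (O(B, C) = B - 42 = -42 + B)
O(204, P(-14)) + 1536 = (-42 + 204) + 1536 = 162 + 1536 = 1698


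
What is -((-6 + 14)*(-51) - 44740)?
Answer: 45148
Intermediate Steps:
-((-6 + 14)*(-51) - 44740) = -(8*(-51) - 44740) = -(-408 - 44740) = -1*(-45148) = 45148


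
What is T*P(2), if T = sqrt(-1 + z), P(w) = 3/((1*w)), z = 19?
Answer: 9*sqrt(2)/2 ≈ 6.3640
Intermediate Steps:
P(w) = 3/w
T = 3*sqrt(2) (T = sqrt(-1 + 19) = sqrt(18) = 3*sqrt(2) ≈ 4.2426)
T*P(2) = (3*sqrt(2))*(3/2) = 9*sqrt(2)/2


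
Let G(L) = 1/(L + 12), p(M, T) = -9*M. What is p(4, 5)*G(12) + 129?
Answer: 255/2 ≈ 127.50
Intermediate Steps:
G(L) = 1/(12 + L)
p(4, 5)*G(12) + 129 = (-9*4)/(12 + 12) + 129 = -36/24 + 129 = -36*1/24 + 129 = -3/2 + 129 = 255/2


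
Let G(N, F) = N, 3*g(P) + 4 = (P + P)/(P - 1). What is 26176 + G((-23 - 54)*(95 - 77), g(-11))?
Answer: 24790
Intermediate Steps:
g(P) = -4/3 + 2*P/(3*(-1 + P)) (g(P) = -4/3 + ((P + P)/(P - 1))/3 = -4/3 + ((2*P)/(-1 + P))/3 = -4/3 + (2*P/(-1 + P))/3 = -4/3 + 2*P/(3*(-1 + P)))
26176 + G((-23 - 54)*(95 - 77), g(-11)) = 26176 + (-23 - 54)*(95 - 77) = 26176 - 77*18 = 26176 - 1386 = 24790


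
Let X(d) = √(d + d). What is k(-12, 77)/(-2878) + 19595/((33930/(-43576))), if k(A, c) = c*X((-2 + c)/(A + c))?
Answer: -6568244/261 - 77*√390/37414 ≈ -25166.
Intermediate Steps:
X(d) = √2*√d (X(d) = √(2*d) = √2*√d)
k(A, c) = c*√2*√((-2 + c)/(A + c)) (k(A, c) = c*(√2*√((-2 + c)/(A + c))) = c*√2*√((-2 + c)/(A + c)))
k(-12, 77)/(-2878) + 19595/((33930/(-43576))) = (77*√2*√((-2 + 77)/(-12 + 77)))/(-2878) + 19595/((33930/(-43576))) = (77*√2*√(75/65))*(-1/2878) + 19595/((33930*(-1/43576))) = (77*√2*√((1/65)*75))*(-1/2878) + 19595/(-1305/1676) = (77*√2*√(15/13))*(-1/2878) + 19595*(-1676/1305) = (77*√2*(√195/13))*(-1/2878) - 6568244/261 = (77*√390/13)*(-1/2878) - 6568244/261 = -77*√390/37414 - 6568244/261 = -6568244/261 - 77*√390/37414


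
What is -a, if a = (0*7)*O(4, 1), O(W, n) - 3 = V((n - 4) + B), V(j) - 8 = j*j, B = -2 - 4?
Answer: 0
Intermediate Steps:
B = -6
V(j) = 8 + j² (V(j) = 8 + j*j = 8 + j²)
O(W, n) = 11 + (-10 + n)² (O(W, n) = 3 + (8 + ((n - 4) - 6)²) = 3 + (8 + ((-4 + n) - 6)²) = 3 + (8 + (-10 + n)²) = 11 + (-10 + n)²)
a = 0 (a = (0*7)*(11 + (-10 + 1)²) = 0*(11 + (-9)²) = 0*(11 + 81) = 0*92 = 0)
-a = -1*0 = 0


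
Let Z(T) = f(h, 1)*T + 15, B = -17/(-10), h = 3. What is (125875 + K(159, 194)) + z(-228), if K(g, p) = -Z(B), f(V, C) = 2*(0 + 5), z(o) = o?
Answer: 125615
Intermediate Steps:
B = 17/10 (B = -17*(-1/10) = 17/10 ≈ 1.7000)
f(V, C) = 10 (f(V, C) = 2*5 = 10)
Z(T) = 15 + 10*T (Z(T) = 10*T + 15 = 15 + 10*T)
K(g, p) = -32 (K(g, p) = -(15 + 10*(17/10)) = -(15 + 17) = -1*32 = -32)
(125875 + K(159, 194)) + z(-228) = (125875 - 32) - 228 = 125843 - 228 = 125615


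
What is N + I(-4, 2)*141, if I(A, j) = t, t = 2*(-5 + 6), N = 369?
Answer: 651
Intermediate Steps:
t = 2 (t = 2*1 = 2)
I(A, j) = 2
N + I(-4, 2)*141 = 369 + 2*141 = 369 + 282 = 651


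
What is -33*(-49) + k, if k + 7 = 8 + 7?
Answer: 1625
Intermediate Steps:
k = 8 (k = -7 + (8 + 7) = -7 + 15 = 8)
-33*(-49) + k = -33*(-49) + 8 = 1617 + 8 = 1625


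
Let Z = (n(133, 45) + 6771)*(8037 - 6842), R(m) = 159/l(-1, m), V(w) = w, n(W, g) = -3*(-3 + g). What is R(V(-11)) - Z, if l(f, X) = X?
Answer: -87348684/11 ≈ -7.9408e+6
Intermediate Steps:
n(W, g) = 9 - 3*g
R(m) = 159/m
Z = 7940775 (Z = ((9 - 3*45) + 6771)*(8037 - 6842) = ((9 - 135) + 6771)*1195 = (-126 + 6771)*1195 = 6645*1195 = 7940775)
R(V(-11)) - Z = 159/(-11) - 1*7940775 = 159*(-1/11) - 7940775 = -159/11 - 7940775 = -87348684/11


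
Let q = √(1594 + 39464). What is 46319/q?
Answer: 46319*√4562/13686 ≈ 228.59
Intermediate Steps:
q = 3*√4562 (q = √41058 = 3*√4562 ≈ 202.63)
46319/q = 46319/((3*√4562)) = 46319*(√4562/13686) = 46319*√4562/13686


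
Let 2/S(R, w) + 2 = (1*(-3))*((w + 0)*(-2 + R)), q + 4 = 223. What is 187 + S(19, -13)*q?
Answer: 124045/661 ≈ 187.66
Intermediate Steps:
q = 219 (q = -4 + 223 = 219)
S(R, w) = 2/(-2 - 3*w*(-2 + R)) (S(R, w) = 2/(-2 + (1*(-3))*((w + 0)*(-2 + R))) = 2/(-2 - 3*w*(-2 + R)))
187 + S(19, -13)*q = 187 - 2/(2 - 6*(-13) + 3*19*(-13))*219 = 187 - 2/(2 + 78 - 741)*219 = 187 - 2/(-661)*219 = 187 - 2*(-1/661)*219 = 187 + (2/661)*219 = 187 + 438/661 = 124045/661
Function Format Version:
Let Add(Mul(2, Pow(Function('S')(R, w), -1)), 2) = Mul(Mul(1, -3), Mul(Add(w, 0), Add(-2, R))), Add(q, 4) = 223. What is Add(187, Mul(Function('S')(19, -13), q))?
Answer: Rational(124045, 661) ≈ 187.66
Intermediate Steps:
q = 219 (q = Add(-4, 223) = 219)
Function('S')(R, w) = Mul(2, Pow(Add(-2, Mul(-3, w, Add(-2, R))), -1)) (Function('S')(R, w) = Mul(2, Pow(Add(-2, Mul(Mul(1, -3), Mul(Add(w, 0), Add(-2, R)))), -1)) = Mul(2, Pow(Add(-2, Mul(-3, Mul(w, Add(-2, R)))), -1)) = Mul(2, Pow(Add(-2, Mul(-3, w, Add(-2, R))), -1)))
Add(187, Mul(Function('S')(19, -13), q)) = Add(187, Mul(Mul(-2, Pow(Add(2, Mul(-6, -13), Mul(3, 19, -13)), -1)), 219)) = Add(187, Mul(Mul(-2, Pow(Add(2, 78, -741), -1)), 219)) = Add(187, Mul(Mul(-2, Pow(-661, -1)), 219)) = Add(187, Mul(Mul(-2, Rational(-1, 661)), 219)) = Add(187, Mul(Rational(2, 661), 219)) = Add(187, Rational(438, 661)) = Rational(124045, 661)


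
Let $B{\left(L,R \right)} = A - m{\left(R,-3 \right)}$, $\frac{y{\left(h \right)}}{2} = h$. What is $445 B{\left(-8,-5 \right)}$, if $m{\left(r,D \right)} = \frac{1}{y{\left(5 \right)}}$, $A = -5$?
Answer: $- \frac{4539}{2} \approx -2269.5$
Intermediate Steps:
$y{\left(h \right)} = 2 h$
$m{\left(r,D \right)} = \frac{1}{10}$ ($m{\left(r,D \right)} = \frac{1}{2 \cdot 5} = \frac{1}{10}$)
$B{\left(L,R \right)} = - \frac{51}{10}$ ($B{\left(L,R \right)} = -5 - \frac{1}{10} = - \frac{51}{10}$)
$445 B{\left(-8,-5 \right)} = 445 \left(- \frac{51}{10}\right) = - \frac{4539}{2}$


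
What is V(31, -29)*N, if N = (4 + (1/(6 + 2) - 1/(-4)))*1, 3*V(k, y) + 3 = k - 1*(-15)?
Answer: 1505/24 ≈ 62.708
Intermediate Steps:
V(k, y) = 4 + k/3 (V(k, y) = -1 + (k - 1*(-15))/3 = -1 + (k + 15)/3 = -1 + (15 + k)/3 = -1 + (5 + k/3) = 4 + k/3)
N = 35/8 (N = (4 + (1/8 - 1*(-1/4)))*1 = (4 + (1/8 + 1/4))*1 = (4 + 3/8)*1 = (35/8)*1 = 35/8 ≈ 4.3750)
V(31, -29)*N = (4 + (1/3)*31)*(35/8) = (4 + 31/3)*(35/8) = (43/3)*(35/8) = 1505/24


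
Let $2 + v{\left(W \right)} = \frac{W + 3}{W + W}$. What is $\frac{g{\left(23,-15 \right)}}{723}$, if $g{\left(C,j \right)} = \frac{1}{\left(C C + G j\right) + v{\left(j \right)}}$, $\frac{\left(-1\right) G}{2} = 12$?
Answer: $\frac{5}{3207951} \approx 1.5586 \cdot 10^{-6}$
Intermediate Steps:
$G = -24$ ($G = \left(-2\right) 12 = -24$)
$v{\left(W \right)} = -2 + \frac{3 + W}{2 W}$ ($v{\left(W \right)} = -2 + \frac{W + 3}{W + W} = -2 + \frac{3 + W}{2 W}$)
$g{\left(C,j \right)} = \frac{1}{C^{2} - 24 j + \frac{3 \left(1 - j\right)}{2 j}}$ ($g{\left(C,j \right)} = \frac{1}{\left(C C - 24 j\right) + \frac{3 \left(1 - j\right)}{2 j}} = \frac{1}{\left(C^{2} - 24 j\right) + \frac{3 \left(1 - j\right)}{2 j}} = \frac{1}{C^{2} - 24 j + \frac{3 \left(1 - j\right)}{2 j}}$)
$\frac{g{\left(23,-15 \right)}}{723} = \frac{\left(-2\right) \left(-15\right) \frac{1}{-3 + 3 \left(-15\right) - - 30 \left(23^{2} - -360\right)}}{723} = \left(-2\right) \left(-15\right) \frac{1}{-3 - 45 - - 30 \left(529 + 360\right)} \frac{1}{723} = \left(-2\right) \left(-15\right) \frac{1}{-3 - 45 - \left(-30\right) 889} \cdot \frac{1}{723} = \left(-2\right) \left(-15\right) \frac{1}{-3 - 45 + 26670} \cdot \frac{1}{723} = \left(-2\right) \left(-15\right) \frac{1}{26622} \cdot \frac{1}{723} = \frac{5}{4437} \cdot \frac{1}{723} = \frac{5}{3207951}$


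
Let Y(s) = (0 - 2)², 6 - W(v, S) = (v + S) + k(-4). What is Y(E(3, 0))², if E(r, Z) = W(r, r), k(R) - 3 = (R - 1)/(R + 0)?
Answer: 16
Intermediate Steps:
k(R) = 3 + (-1 + R)/R (k(R) = 3 + (R - 1)/(R + 0) = 3 + (-1 + R)/R)
W(v, S) = 7/4 - S - v (W(v, S) = 6 - ((v + S) + (4 - 1/(-4))) = 6 - ((S + v) + (4 - 1*(-¼))) = 6 - ((S + v) + (4 + ¼)) = 6 - ((S + v) + 17/4) = 6 - (17/4 + S + v) = 6 + (-17/4 - S - v) = 7/4 - S - v)
E(r, Z) = 7/4 - 2*r (E(r, Z) = 7/4 - r - r = 7/4 - 2*r)
Y(s) = 4 (Y(s) = (-2)² = 4)
Y(E(3, 0))² = 4² = 16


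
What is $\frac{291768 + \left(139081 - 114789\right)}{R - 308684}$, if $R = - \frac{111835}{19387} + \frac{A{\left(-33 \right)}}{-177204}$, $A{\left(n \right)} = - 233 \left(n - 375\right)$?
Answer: $- \frac{18096826246748}{17674855451659} \approx -1.0239$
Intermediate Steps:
$A{\left(n \right)} = 87375 - 233 n$ ($A{\left(n \right)} = - 233 \left(-375 + n\right) = 87375 - 233 n$)
$R = - \frac{1805051259}{286287829}$ ($R = - \frac{111835}{19387} + \frac{87375 - -7689}{-177204} = \left(-111835\right) \frac{1}{19387} + \left(87375 + 7689\right) \left(- \frac{1}{177204}\right) = - \frac{111835}{19387} + 95064 \left(- \frac{1}{177204}\right) = - \frac{111835}{19387} - \frac{7922}{14767} = - \frac{1805051259}{286287829} \approx -6.305$)
$\frac{291768 + \left(139081 - 114789\right)}{R - 308684} = \frac{291768 + \left(139081 - 114789\right)}{- \frac{1805051259}{286287829} - 308684} = \frac{291768 + \left(139081 - 114789\right)}{- \frac{88374277258295}{286287829}} = \left(291768 + 24292\right) \left(- \frac{286287829}{88374277258295}\right) = 316060 \left(- \frac{286287829}{88374277258295}\right) = - \frac{18096826246748}{17674855451659}$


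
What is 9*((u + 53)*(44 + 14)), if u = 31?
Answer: 43848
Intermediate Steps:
9*((u + 53)*(44 + 14)) = 9*((31 + 53)*(44 + 14)) = 9*(84*58) = 9*4872 = 43848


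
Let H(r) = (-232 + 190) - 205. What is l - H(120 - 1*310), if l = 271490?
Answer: 271737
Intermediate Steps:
H(r) = -247 (H(r) = -42 - 205 = -247)
l - H(120 - 1*310) = 271490 - 1*(-247) = 271490 + 247 = 271737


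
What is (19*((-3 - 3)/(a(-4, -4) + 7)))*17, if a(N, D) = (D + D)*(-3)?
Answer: -1938/31 ≈ -62.516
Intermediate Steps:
a(N, D) = -6*D (a(N, D) = (2*D)*(-3) = -6*D)
(19*((-3 - 3)/(a(-4, -4) + 7)))*17 = (19*((-3 - 3)/(-6*(-4) + 7)))*17 = (19*(-6/(24 + 7)))*17 = (19*(-6/31))*17 = -114/31*17 = -1938/31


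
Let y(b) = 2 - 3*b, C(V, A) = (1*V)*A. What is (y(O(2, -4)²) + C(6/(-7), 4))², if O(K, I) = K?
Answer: 8836/49 ≈ 180.33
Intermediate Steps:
C(V, A) = A*V (C(V, A) = V*A = A*V)
(y(O(2, -4)²) + C(6/(-7), 4))² = ((2 - 3*2²) + 4*(6/(-7)))² = ((2 - 3*4) + 4*(6*(-⅐)))² = ((2 - 12) + 4*(-6/7))² = (-10 - 24/7)² = (-94/7)² = 8836/49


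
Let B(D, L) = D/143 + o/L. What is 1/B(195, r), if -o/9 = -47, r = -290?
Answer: -3190/303 ≈ -10.528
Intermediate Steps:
o = 423 (o = -9*(-47) = 423)
B(D, L) = 423/L + D/143 (B(D, L) = D/143 + 423/L = 423/L + D/143)
1/B(195, r) = 1/(423/(-290) + (1/143)*195) = 1/(423*(-1/290) + 15/11) = 1/(-423/290 + 15/11) = 1/(-303/3190) = -3190/303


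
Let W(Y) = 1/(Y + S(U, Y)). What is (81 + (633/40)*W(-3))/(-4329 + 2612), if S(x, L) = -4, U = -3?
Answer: -22047/480760 ≈ -0.045859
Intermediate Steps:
W(Y) = 1/(-4 + Y) (W(Y) = 1/(Y - 4) = 1/(-4 + Y))
(81 + (633/40)*W(-3))/(-4329 + 2612) = (81 + (633/40)/(-4 - 3))/(-4329 + 2612) = (81 + (633*(1/40))/(-7))/(-1717) = (81 + (633/40)*(-1/7))*(-1/1717) = (81 - 633/280)*(-1/1717) = (22047/280)*(-1/1717) = -22047/480760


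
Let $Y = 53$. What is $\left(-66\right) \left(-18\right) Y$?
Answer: $62964$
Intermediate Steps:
$\left(-66\right) \left(-18\right) Y = \left(-66\right) \left(-18\right) 53 = 1188 \cdot 53 = 62964$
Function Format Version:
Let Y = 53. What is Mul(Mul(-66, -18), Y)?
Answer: 62964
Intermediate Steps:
Mul(Mul(-66, -18), Y) = Mul(Mul(-66, -18), 53) = Mul(1188, 53) = 62964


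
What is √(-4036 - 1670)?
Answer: 3*I*√634 ≈ 75.538*I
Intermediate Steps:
√(-4036 - 1670) = √(-5706) = 3*I*√634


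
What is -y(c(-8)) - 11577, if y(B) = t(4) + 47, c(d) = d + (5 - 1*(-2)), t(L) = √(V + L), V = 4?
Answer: -11624 - 2*√2 ≈ -11627.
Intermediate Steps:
t(L) = √(4 + L)
c(d) = 7 + d (c(d) = d + (5 + 2) = d + 7 = 7 + d)
y(B) = 47 + 2*√2 (y(B) = √(4 + 4) + 47 = √8 + 47 = 2*√2 + 47 = 47 + 2*√2)
-y(c(-8)) - 11577 = -(47 + 2*√2) - 11577 = (-47 - 2*√2) - 11577 = -11624 - 2*√2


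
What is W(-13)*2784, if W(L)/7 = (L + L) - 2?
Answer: -545664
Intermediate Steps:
W(L) = -14 + 14*L (W(L) = 7*((L + L) - 2) = 7*(2*L - 2) = 7*(-2 + 2*L) = -14 + 14*L)
W(-13)*2784 = (-14 + 14*(-13))*2784 = (-14 - 182)*2784 = -196*2784 = -545664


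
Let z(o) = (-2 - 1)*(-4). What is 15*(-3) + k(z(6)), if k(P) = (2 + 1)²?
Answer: -36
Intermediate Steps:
z(o) = 12 (z(o) = -3*(-4) = 12)
k(P) = 9 (k(P) = 3² = 9)
15*(-3) + k(z(6)) = 15*(-3) + 9 = -45 + 9 = -36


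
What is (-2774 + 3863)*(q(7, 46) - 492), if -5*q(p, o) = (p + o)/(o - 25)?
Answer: -18771819/35 ≈ -5.3634e+5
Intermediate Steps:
q(p, o) = -(o + p)/(5*(-25 + o)) (q(p, o) = -(p + o)/(5*(o - 25)) = -(o + p)/(5*(-25 + o)))
(-2774 + 3863)*(q(7, 46) - 492) = (-2774 + 3863)*((-1*46 - 1*7)/(5*(-25 + 46)) - 492) = 1089*((1/5)*(-46 - 7)/21 - 492) = 1089*((1/5)*(1/21)*(-53) - 492) = 1089*(-53/105 - 492) = 1089*(-51713/105) = -18771819/35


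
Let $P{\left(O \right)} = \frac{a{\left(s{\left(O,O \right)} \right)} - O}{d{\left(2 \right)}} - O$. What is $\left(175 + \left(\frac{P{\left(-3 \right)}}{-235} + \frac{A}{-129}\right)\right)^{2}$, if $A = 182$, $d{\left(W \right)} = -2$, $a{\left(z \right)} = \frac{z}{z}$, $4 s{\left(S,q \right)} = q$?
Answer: $\frac{27691022475076}{918999225} \approx 30132.0$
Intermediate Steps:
$s{\left(S,q \right)} = \frac{q}{4}$
$a{\left(z \right)} = 1$
$P{\left(O \right)} = - \frac{1}{2} - \frac{O}{2}$ ($P{\left(O \right)} = \frac{1 - O}{-2} - O = \left(1 - O\right) \left(- \frac{1}{2}\right) - O = \left(- \frac{1}{2} + \frac{O}{2}\right) - O = - \frac{1}{2} - \frac{O}{2}$)
$\left(175 + \left(\frac{P{\left(-3 \right)}}{-235} + \frac{A}{-129}\right)\right)^{2} = \left(175 + \left(\frac{- \frac{1}{2} - - \frac{3}{2}}{-235} + \frac{182}{-129}\right)\right)^{2} = \left(175 + \left(\left(- \frac{1}{2} + \frac{3}{2}\right) \left(- \frac{1}{235}\right) + 182 \left(- \frac{1}{129}\right)\right)\right)^{2} = \left(175 + \left(1 \left(- \frac{1}{235}\right) - \frac{182}{129}\right)\right)^{2} = \left(175 - \frac{42899}{30315}\right)^{2} = \left(\frac{5262226}{30315}\right)^{2} = \frac{27691022475076}{918999225}$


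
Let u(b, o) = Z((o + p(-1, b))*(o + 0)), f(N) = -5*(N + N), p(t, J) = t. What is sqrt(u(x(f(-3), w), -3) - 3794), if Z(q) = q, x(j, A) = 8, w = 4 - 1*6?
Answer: I*sqrt(3782) ≈ 61.498*I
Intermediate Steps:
f(N) = -10*N
w = -2 (w = 4 - 6 = -2)
u(b, o) = o*(-1 + o) (u(b, o) = (o - 1)*(o + 0) = (-1 + o)*o = o*(-1 + o))
sqrt(u(x(f(-3), w), -3) - 3794) = sqrt(-3*(-1 - 3) - 3794) = sqrt(-3*(-4) - 3794) = sqrt(12 - 3794) = sqrt(-3782) = I*sqrt(3782)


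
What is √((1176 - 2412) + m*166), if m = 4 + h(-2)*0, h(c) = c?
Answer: 2*I*√143 ≈ 23.917*I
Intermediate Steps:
m = 4 (m = 4 - 2*0 = 4 + 0 = 4)
√((1176 - 2412) + m*166) = √((1176 - 2412) + 4*166) = √(-1236 + 664) = √(-572) = 2*I*√143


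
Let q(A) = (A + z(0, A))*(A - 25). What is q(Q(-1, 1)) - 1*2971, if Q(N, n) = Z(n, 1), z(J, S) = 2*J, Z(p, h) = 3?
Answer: -3037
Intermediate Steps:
Q(N, n) = 3
q(A) = A*(-25 + A) (q(A) = (A + 2*0)*(A - 25) = (A + 0)*(-25 + A) = A*(-25 + A))
q(Q(-1, 1)) - 1*2971 = 3*(-25 + 3) - 1*2971 = 3*(-22) - 2971 = -66 - 2971 = -3037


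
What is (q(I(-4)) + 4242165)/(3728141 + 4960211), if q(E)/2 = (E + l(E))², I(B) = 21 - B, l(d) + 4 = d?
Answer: 4246397/8688352 ≈ 0.48875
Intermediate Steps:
l(d) = -4 + d
q(E) = 2*(-4 + 2*E)² (q(E) = 2*(E + (-4 + E))² = 2*(-4 + 2*E)²)
(q(I(-4)) + 4242165)/(3728141 + 4960211) = (8*(-2 + (21 - 1*(-4)))² + 4242165)/(3728141 + 4960211) = (8*(-2 + (21 + 4))² + 4242165)/8688352 = (8*(-2 + 25)² + 4242165)*(1/8688352) = (8*23² + 4242165)*(1/8688352) = (8*529 + 4242165)*(1/8688352) = (4232 + 4242165)*(1/8688352) = 4246397*(1/8688352) = 4246397/8688352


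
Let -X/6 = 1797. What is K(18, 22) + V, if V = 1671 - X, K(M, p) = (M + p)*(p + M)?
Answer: 14053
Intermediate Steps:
X = -10782 (X = -6*1797 = -10782)
K(M, p) = (M + p)**2 (K(M, p) = (M + p)*(M + p) = (M + p)**2)
V = 12453 (V = 1671 - 1*(-10782) = 1671 + 10782 = 12453)
K(18, 22) + V = (18 + 22)**2 + 12453 = 40**2 + 12453 = 1600 + 12453 = 14053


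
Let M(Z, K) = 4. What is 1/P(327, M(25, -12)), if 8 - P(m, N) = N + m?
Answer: -1/323 ≈ -0.0030960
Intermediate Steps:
P(m, N) = 8 - N - m (P(m, N) = 8 - (N + m) = 8 + (-N - m) = 8 - N - m)
1/P(327, M(25, -12)) = 1/(8 - 1*4 - 1*327) = 1/(8 - 4 - 327) = 1/(-323) = -1/323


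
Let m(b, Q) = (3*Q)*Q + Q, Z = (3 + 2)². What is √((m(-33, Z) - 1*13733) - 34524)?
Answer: I*√46357 ≈ 215.31*I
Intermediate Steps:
Z = 25 (Z = 5² = 25)
m(b, Q) = Q + 3*Q² (m(b, Q) = 3*Q² + Q = Q + 3*Q²)
√((m(-33, Z) - 1*13733) - 34524) = √((25*(1 + 3*25) - 1*13733) - 34524) = √((25*(1 + 75) - 13733) - 34524) = √((25*76 - 13733) - 34524) = √((1900 - 13733) - 34524) = √(-11833 - 34524) = √(-46357) = I*√46357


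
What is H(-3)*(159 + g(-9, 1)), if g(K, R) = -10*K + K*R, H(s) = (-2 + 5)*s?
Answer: -2160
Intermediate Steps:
H(s) = 3*s
H(-3)*(159 + g(-9, 1)) = (3*(-3))*(159 - 9*(-10 + 1)) = -9*(159 - 9*(-9)) = -9*(159 + 81) = -9*240 = -2160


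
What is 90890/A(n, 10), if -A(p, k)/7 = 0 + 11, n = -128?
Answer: -90890/77 ≈ -1180.4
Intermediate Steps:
A(p, k) = -77 (A(p, k) = -7*(0 + 11) = -7*11 = -77)
90890/A(n, 10) = 90890/(-77) = 90890*(-1/77) = -90890/77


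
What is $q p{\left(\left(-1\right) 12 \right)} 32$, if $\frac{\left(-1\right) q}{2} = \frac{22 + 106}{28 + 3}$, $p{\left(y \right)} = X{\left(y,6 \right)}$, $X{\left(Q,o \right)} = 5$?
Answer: $- \frac{40960}{31} \approx -1321.3$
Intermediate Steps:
$p{\left(y \right)} = 5$
$q = - \frac{256}{31}$ ($q = - 2 \frac{22 + 106}{28 + 3} = - 2 \cdot \frac{128}{31} = - 2 \cdot 128 \cdot \frac{1}{31} = \left(-2\right) \frac{128}{31} = - \frac{256}{31} \approx -8.2581$)
$q p{\left(\left(-1\right) 12 \right)} 32 = \left(- \frac{256}{31}\right) 5 \cdot 32 = \left(- \frac{1280}{31}\right) 32 = - \frac{40960}{31}$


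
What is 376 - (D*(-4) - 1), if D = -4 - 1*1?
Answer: 357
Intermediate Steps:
D = -5 (D = -4 - 1 = -5)
376 - (D*(-4) - 1) = 376 - (-5*(-4) - 1) = 376 - (20 - 1) = 376 - 1*19 = 376 - 19 = 357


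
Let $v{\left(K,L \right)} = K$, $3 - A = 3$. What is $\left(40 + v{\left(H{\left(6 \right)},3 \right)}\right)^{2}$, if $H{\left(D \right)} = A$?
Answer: $1600$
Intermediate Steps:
$A = 0$ ($A = 3 - 3 = 0$)
$H{\left(D \right)} = 0$
$\left(40 + v{\left(H{\left(6 \right)},3 \right)}\right)^{2} = \left(40 + 0\right)^{2} = 40^{2} = 1600$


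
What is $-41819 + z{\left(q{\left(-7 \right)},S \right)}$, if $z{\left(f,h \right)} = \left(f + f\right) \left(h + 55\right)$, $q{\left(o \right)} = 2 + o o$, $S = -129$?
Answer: $-49367$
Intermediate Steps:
$q{\left(o \right)} = 2 + o^{2}$
$z{\left(f,h \right)} = 2 f \left(55 + h\right)$
$-41819 + z{\left(q{\left(-7 \right)},S \right)} = -41819 + 2 \left(2 + \left(-7\right)^{2}\right) \left(55 - 129\right) = -41819 + 2 \left(2 + 49\right) \left(-74\right) = -41819 + 2 \cdot 51 \left(-74\right) = -41819 - 7548 = -49367$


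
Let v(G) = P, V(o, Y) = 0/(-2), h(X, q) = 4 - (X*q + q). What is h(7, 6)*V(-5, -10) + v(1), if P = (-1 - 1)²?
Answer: 4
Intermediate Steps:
h(X, q) = 4 - q - X*q (h(X, q) = 4 - (q + X*q) = 4 + (-q - X*q) = 4 - q - X*q)
P = 4 (P = (-2)² = 4)
V(o, Y) = 0 (V(o, Y) = 0*(-½) = 0)
v(G) = 4
h(7, 6)*V(-5, -10) + v(1) = (4 - 1*6 - 1*7*6)*0 + 4 = (4 - 6 - 42)*0 + 4 = -44*0 + 4 = 0 + 4 = 4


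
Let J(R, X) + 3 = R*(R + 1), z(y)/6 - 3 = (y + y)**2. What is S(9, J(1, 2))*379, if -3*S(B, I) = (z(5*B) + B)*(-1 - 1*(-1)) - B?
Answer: 1137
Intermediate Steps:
z(y) = 18 + 24*y**2 (z(y) = 18 + 6*(y + y)**2 = 18 + 6*(2*y)**2 = 18 + 6*(4*y**2) = 18 + 24*y**2)
J(R, X) = -3 + R*(1 + R) (J(R, X) = -3 + R*(R + 1) = -3 + R*(1 + R))
S(B, I) = B/3 (S(B, I) = -(((18 + 24*(5*B)**2) + B)*(-1 - 1*(-1)) - B)/3 = -(((18 + 24*(25*B**2)) + B)*(-1 + 1) - B)/3 = -(((18 + 600*B**2) + B)*0 - B)/3 = -((18 + B + 600*B**2)*0 - B)/3 = -(0 - B)/3 = -(-1)*B/3 = B/3)
S(9, J(1, 2))*379 = ((1/3)*9)*379 = 3*379 = 1137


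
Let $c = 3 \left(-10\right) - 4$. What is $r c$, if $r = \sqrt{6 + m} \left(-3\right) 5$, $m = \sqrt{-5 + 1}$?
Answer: $510 \sqrt{6 + 2 i} \approx 1266.0 + 205.45 i$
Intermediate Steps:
$c = -34$ ($c = -30 - 4 = -34$)
$m = 2 i$ ($m = \sqrt{-4} = 2 i \approx 2.0 i$)
$r = - 15 \sqrt{6 + 2 i}$ ($r = \sqrt{6 + 2 i} \left(-3\right) 5 = - 3 \sqrt{6 + 2 i} 5 = - 15 \sqrt{6 + 2 i} \approx -37.236 - 6.0426 i$)
$r c = - 15 \sqrt{6 + 2 i} \left(-34\right) = 510 \sqrt{6 + 2 i}$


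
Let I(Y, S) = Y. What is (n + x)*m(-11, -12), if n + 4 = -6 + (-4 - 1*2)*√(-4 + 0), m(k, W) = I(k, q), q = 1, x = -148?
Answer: 1738 + 132*I ≈ 1738.0 + 132.0*I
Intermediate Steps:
m(k, W) = k
n = -10 - 12*I (n = -4 + (-6 + (-4 - 1*2)*√(-4 + 0)) = -4 + (-6 + (-4 - 2)*√(-4)) = -4 + (-6 - 12*I) = -10 - 12*I ≈ -10.0 - 12.0*I)
(n + x)*m(-11, -12) = ((-10 - 12*I) - 148)*(-11) = (-158 - 12*I)*(-11) = 1738 + 132*I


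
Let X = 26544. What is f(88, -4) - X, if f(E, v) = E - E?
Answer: -26544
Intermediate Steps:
f(E, v) = 0
f(88, -4) - X = 0 - 1*26544 = 0 - 26544 = -26544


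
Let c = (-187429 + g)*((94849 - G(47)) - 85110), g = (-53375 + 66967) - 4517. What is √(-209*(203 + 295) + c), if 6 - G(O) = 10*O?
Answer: 2*I*√454962486 ≈ 42660.0*I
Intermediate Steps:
g = 9075 (g = 13592 - 4517 = 9075)
G(O) = 6 - 10*O
c = -1819745862 (c = (-187429 + 9075)*((94849 - (6 - 10*47)) - 85110) = -178354*((94849 - (6 - 470)) - 85110) = -178354*((94849 - 1*(-464)) - 85110) = -178354*((94849 + 464) - 85110) = -178354*(95313 - 85110) = -178354*10203 = -1819745862)
√(-209*(203 + 295) + c) = √(-209*(203 + 295) - 1819745862) = √(-209*498 - 1819745862) = √(-104082 - 1819745862) = √(-1819849944) = 2*I*√454962486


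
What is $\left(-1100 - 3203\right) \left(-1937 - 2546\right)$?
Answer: $19290349$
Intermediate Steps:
$\left(-1100 - 3203\right) \left(-1937 - 2546\right) = \left(-1100 - 3203\right) \left(-4483\right) = \left(-4303\right) \left(-4483\right) = 19290349$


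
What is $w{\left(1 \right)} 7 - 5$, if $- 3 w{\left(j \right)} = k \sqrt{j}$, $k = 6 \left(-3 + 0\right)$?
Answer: $37$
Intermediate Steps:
$k = -18$ ($k = 6 \left(-3\right) = -18$)
$w{\left(j \right)} = 6 \sqrt{j}$ ($w{\left(j \right)} = - \frac{\left(-18\right) \sqrt{j}}{3} = 6 \sqrt{j}$)
$w{\left(1 \right)} 7 - 5 = 6 \sqrt{1} \cdot 7 - 5 = 6 \cdot 1 \cdot 7 - 5 = 6 \cdot 7 - 5 = 42 - 5 = 37$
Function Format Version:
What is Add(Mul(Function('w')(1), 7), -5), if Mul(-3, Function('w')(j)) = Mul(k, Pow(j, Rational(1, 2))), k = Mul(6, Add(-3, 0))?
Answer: 37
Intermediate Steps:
k = -18 (k = Mul(6, -3) = -18)
Function('w')(j) = Mul(6, Pow(j, Rational(1, 2))) (Function('w')(j) = Mul(Rational(-1, 3), Mul(-18, Pow(j, Rational(1, 2)))) = Mul(6, Pow(j, Rational(1, 2))))
Add(Mul(Function('w')(1), 7), -5) = Add(Mul(Mul(6, Pow(1, Rational(1, 2))), 7), -5) = Add(Mul(Mul(6, 1), 7), -5) = Add(Mul(6, 7), -5) = Add(42, -5) = 37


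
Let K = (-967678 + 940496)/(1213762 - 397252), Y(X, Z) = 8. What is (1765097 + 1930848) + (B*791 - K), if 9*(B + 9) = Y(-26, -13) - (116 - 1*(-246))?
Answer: 497759923497/136085 ≈ 3.6577e+6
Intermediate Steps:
K = -13591/408255 (K = -27182/816510 = -27182*1/816510 = -13591/408255 ≈ -0.033290)
B = -145/3 (B = -9 + (8 - (116 - 1*(-246)))/9 = -9 + (8 - (116 + 246))/9 = -9 + (8 - 1*362)/9 = -9 + (8 - 362)/9 = -9 + (⅑)*(-354) = -9 - 118/3 = -145/3 ≈ -48.333)
(1765097 + 1930848) + (B*791 - K) = (1765097 + 1930848) + (-145/3*791 - 1*(-13591/408255)) = 3695945 + (-114695/3 + 13591/408255) = 3695945 - 5202751828/136085 = 497759923497/136085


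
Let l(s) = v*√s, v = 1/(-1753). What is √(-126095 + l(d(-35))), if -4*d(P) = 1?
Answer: √(-1549964279420 - 3506*I)/3506 ≈ 4.0161e-7 - 355.1*I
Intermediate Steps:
v = -1/1753 ≈ -0.00057045
d(P) = -¼ (d(P) = -¼*1 = -¼)
l(s) = -√s/1753
√(-126095 + l(d(-35))) = √(-126095 - I/3506)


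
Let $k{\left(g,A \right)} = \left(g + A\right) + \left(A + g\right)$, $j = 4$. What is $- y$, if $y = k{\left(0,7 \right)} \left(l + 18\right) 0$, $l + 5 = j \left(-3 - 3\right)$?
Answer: $0$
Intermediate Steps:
$l = -29$ ($l = -5 + 4 \left(-3 - 3\right) = -5 + 4 \left(-6\right) = -5 - 24 = -29$)
$k{\left(g,A \right)} = 2 A + 2 g$ ($k{\left(g,A \right)} = \left(A + g\right) + \left(A + g\right) = 2 A + 2 g$)
$y = 0$ ($y = \left(2 \cdot 7 + 2 \cdot 0\right) \left(-29 + 18\right) 0 = \left(14 + 0\right) \left(\left(-11\right) 0\right) = 14 \cdot 0 = 0$)
$- y = \left(-1\right) 0 = 0$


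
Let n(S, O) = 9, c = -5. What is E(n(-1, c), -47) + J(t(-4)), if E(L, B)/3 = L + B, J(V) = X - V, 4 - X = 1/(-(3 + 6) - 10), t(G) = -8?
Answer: -1937/19 ≈ -101.95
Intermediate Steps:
X = 77/19 (X = 4 - 1/(-(3 + 6) - 10) = 4 - 1/(-1*9 - 10) = 4 - 1/(-9 - 10) = 4 - 1/(-19) = 4 - 1*(-1/19) = 4 + 1/19 = 77/19 ≈ 4.0526)
J(V) = 77/19 - V
E(L, B) = 3*B + 3*L (E(L, B) = 3*(L + B) = 3*(B + L) = 3*B + 3*L)
E(n(-1, c), -47) + J(t(-4)) = (3*(-47) + 3*9) + (77/19 - 1*(-8)) = (-141 + 27) + (77/19 + 8) = -114 + 229/19 = -1937/19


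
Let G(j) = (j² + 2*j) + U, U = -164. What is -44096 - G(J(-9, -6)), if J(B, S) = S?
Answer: -43956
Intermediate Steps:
G(j) = -164 + j² + 2*j (G(j) = (j² + 2*j) - 164 = -164 + j² + 2*j)
-44096 - G(J(-9, -6)) = -44096 - (-164 + (-6)² + 2*(-6)) = -44096 - (-164 + 36 - 12) = -44096 - 1*(-140) = -44096 + 140 = -43956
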